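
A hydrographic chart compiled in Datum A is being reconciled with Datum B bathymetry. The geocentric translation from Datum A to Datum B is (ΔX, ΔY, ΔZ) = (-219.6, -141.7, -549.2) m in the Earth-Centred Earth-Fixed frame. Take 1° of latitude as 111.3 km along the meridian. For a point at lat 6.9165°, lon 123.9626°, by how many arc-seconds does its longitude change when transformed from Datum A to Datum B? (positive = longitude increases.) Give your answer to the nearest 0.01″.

Δλ = 8.51″

sin φ = 0.120423, cos φ = 0.992723, sin λ = 0.829402, cos λ = -0.558652.
East component: ΔE = −sin λ·ΔX + cos λ·ΔY = −(0.829402)(-219.6) + (-0.558652)(-141.7) = 261.30 m.
1° of latitude spans 111300 m; at latitude φ, 1° of longitude spans that × cos φ = 110490.0 m, so Δλ = 261.30 / 110490.0 × 3600 = 8.514″.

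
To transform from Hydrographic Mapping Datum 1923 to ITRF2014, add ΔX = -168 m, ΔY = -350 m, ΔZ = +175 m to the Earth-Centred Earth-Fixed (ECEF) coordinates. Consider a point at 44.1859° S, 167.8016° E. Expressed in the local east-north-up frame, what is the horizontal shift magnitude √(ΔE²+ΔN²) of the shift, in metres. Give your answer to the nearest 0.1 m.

422.0 m

The local east axis at (φ, λ) is (−sin λ, cos λ, 0), so ΔE = −sin(167.8016°)·(-168) + cos(167.8016°)·(-350) = 377.60 m.
The local north axis is (−sin φ cos λ, −sin φ sin λ, cos φ), giving ΔN = 114.450 − 51.545 + 125.489 = 188.39 m.
Horizontal magnitude = √(ΔE² + ΔN²) = √(377.60² + 188.39²) = 421.98 m.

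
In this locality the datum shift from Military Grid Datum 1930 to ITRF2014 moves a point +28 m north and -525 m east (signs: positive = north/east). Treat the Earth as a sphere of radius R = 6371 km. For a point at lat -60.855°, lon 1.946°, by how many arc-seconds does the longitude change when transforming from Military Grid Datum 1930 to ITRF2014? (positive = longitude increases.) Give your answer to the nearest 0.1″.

At latitude -60.855°, cos φ = 0.487021.
One radian of longitude at latitude φ spans R cos φ, so Δλ = ΔE / (R cos φ) = -525.0 / (6371000 × 0.487021) = -1.6920e-04 rad = -34.900″.

Δλ = -34.9″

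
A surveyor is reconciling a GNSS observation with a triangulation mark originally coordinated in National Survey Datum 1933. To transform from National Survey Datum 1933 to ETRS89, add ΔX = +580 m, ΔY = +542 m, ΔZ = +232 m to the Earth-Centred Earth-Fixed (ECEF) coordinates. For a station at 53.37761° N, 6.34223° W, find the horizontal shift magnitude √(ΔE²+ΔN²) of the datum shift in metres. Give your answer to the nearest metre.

663 m

The local east axis at (φ, λ) is (−sin λ, cos λ, 0), so ΔE = −sin(-6.34223°)·580 + cos(-6.34223°)·542 = 602.75 m.
The local north axis is (−sin φ cos λ, −sin φ sin λ, cos φ), giving ΔN = -462.650 + 48.053 + 138.397 = -276.20 m.
Horizontal magnitude = √(ΔE² + ΔN²) = √(602.75² + (-276.20)²) = 663.02 m.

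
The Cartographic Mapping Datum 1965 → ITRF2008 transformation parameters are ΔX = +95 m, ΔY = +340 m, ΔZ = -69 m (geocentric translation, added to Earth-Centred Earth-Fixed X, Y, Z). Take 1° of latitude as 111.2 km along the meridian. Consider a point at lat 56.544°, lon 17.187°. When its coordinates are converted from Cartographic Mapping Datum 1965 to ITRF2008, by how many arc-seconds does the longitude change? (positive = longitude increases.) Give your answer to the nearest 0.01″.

sin φ = 0.834309, cos φ = 0.551296, sin λ = 0.295491, cos λ = 0.955345.
East component: ΔE = −sin λ·ΔX + cos λ·ΔY = −(0.295491)(95) + (0.955345)(340) = 296.75 m.
1° of latitude spans 111200 m; at latitude φ, 1° of longitude spans that × cos φ = 61304.2 m, so Δλ = 296.75 / 61304.2 × 3600 = 17.426″.

Δλ = 17.43″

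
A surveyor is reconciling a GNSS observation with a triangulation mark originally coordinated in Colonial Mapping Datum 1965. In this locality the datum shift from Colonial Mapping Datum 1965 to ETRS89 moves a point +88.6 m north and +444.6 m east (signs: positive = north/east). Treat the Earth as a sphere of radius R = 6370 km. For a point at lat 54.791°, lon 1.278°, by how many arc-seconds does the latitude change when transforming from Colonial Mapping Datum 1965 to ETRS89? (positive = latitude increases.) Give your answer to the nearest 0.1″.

Δφ = 2.9″

On a sphere of radius R, 1 rad of latitude = R, so Δφ = ΔN / R = 88.6 / 6370000 = 1.3909e-05 rad = 2.869″.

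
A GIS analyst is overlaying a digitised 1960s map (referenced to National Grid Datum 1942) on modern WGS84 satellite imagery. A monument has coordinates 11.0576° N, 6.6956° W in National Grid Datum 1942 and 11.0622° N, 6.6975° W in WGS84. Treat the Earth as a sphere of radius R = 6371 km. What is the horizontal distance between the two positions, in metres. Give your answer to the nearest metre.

552 m

Δφ = 11.0622° − 11.0576° = +0.0046°; Δλ = -6.6975° − -6.6956° = -0.0019°.
1° along a meridian = πR/180 = 111195 m.
ΔN = Δφ × 111195 = 511.5 m; ΔE = Δλ × 111195 × cos(11.0576°) = -0.0019 × 111195 × 0.981435 = -207.3 m.
Distance = √(ΔE² + ΔN²) = √((-207.3)² + 511.5²) = 551.9 m.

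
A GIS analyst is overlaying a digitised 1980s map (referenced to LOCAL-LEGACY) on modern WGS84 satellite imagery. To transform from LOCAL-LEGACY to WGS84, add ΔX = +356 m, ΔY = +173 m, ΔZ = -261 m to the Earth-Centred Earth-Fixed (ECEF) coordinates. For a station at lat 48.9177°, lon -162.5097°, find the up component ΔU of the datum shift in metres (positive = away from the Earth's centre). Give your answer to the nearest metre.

ΔU = -454 m

The local up (radial) axis is (cos φ cos λ, cos φ sin λ, sin φ), giving ΔU = -223.127 − 34.168 − 196.733 = -454.03 m.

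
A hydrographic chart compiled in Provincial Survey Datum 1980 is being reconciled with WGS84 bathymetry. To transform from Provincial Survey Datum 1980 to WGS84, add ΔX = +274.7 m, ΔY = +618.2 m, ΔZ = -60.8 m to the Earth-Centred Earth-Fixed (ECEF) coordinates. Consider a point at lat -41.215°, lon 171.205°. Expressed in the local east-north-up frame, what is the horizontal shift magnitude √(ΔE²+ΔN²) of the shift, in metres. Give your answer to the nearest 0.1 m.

At φ = -41.215°, λ = 171.205°: sin φ = -0.658886, cos φ = 0.752242, sin λ = 0.152900, cos λ = -0.988242.
ΔE = −sin λ·ΔX + cos λ·ΔY = −(0.152900)·(274.7) + (-0.988242)·(618.2) = -652.93 m.
ΔN = −sin φ cos λ·ΔX − sin φ sin λ·ΔY + cos φ·ΔZ = −(-0.658886)(-0.988242)(274.7) − (-0.658886)(0.152900)(618.2) + (0.752242)(-60.8) = -162.32 m.
Horizontal magnitude = √(ΔE² + ΔN²) = √((-652.93)² + (-162.32)²) = 672.81 m.

672.8 m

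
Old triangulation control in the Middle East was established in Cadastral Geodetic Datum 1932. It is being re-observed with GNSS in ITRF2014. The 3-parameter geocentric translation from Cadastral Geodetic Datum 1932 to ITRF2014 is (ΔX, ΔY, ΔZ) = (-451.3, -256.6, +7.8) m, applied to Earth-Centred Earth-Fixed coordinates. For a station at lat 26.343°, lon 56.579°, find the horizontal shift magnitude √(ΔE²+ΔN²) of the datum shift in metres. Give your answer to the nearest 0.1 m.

At φ = 26.343°, λ = 56.579°: sin φ = 0.443744, cos φ = 0.896154, sin λ = 0.834646, cos λ = 0.550787.
ΔE = −sin λ·ΔX + cos λ·ΔY = −(0.834646)·(-451.3) + (0.550787)·(-256.6) = 235.34 m.
ΔN = −sin φ cos λ·ΔX − sin φ sin λ·ΔY + cos φ·ΔZ = −(0.443744)(0.550787)(-451.3) − (0.443744)(0.834646)(-256.6) + (0.896154)(7.8) = 212.33 m.
Horizontal magnitude = √(ΔE² + ΔN²) = √(235.34² + 212.33²) = 316.97 m.

317.0 m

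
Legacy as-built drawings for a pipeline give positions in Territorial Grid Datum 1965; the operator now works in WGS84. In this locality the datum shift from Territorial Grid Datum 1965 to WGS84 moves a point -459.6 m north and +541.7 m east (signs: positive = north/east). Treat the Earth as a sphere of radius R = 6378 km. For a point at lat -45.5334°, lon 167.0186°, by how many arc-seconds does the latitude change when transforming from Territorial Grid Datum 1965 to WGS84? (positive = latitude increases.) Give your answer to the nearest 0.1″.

Δφ = -14.9″

On a sphere of radius R, 1 rad of latitude = R, so Δφ = ΔN / R = -459.6 / 6378000 = -7.2060e-05 rad = -14.863″.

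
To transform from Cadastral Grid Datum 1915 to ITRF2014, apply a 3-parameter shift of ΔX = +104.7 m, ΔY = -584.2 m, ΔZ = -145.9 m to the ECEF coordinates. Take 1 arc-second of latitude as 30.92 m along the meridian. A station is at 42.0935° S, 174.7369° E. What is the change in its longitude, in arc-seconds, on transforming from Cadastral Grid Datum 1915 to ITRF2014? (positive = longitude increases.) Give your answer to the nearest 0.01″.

sin φ = -0.670342, cos φ = 0.742052, sin λ = 0.091729, cos λ = -0.995784.
East component: ΔE = −sin λ·ΔX + cos λ·ΔY = −(0.091729)(104.7) + (-0.995784)(-584.2) = 572.13 m.
1° of latitude spans 3600 × 30.92 = 111312 m; at latitude φ, 1° of longitude spans that × cos φ = 82599.3 m, so Δλ = 572.13 / 82599.3 × 3600 = 24.936″.

Δλ = 24.94″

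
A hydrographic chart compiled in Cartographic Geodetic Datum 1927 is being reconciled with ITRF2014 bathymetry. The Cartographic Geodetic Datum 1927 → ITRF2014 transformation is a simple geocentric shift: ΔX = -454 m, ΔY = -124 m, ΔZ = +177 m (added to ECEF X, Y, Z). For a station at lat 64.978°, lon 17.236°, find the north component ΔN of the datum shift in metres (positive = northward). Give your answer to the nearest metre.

At φ = 64.978°, λ = 17.236°: sin φ = 0.906145, cos φ = 0.422966, sin λ = 0.296308, cos λ = 0.955092.
ΔN = −sin φ cos λ·ΔX − sin φ sin λ·ΔY + cos φ·ΔZ = −(0.906145)(0.955092)(-454) − (0.906145)(0.296308)(-124) + (0.422966)(177) = 501.07 m.

ΔN = 501 m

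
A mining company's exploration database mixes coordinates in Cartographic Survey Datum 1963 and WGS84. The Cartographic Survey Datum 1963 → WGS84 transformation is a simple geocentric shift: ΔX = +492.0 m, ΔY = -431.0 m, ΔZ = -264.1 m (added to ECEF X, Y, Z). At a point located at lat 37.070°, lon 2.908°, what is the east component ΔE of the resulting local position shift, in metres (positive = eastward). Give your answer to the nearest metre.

At φ = 37.070°, λ = 2.908°: sin φ = 0.602790, cos φ = 0.797900, sin λ = 0.050732, cos λ = 0.998712.
ΔE = −sin λ·ΔX + cos λ·ΔY = −(0.050732)·(492.0) + (0.998712)·(-431.0) = -455.41 m.

ΔE = -455 m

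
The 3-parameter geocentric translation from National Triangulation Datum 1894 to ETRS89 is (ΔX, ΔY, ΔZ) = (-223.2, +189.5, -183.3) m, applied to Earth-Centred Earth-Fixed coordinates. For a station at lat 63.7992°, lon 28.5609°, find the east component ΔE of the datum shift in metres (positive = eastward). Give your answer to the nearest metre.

The local east axis at (φ, λ) is (−sin λ, cos λ, 0), so ΔE = −sin(28.5609°)·(-223.2) + cos(28.5609°)·189.5 = 273.15 m.

ΔE = 273 m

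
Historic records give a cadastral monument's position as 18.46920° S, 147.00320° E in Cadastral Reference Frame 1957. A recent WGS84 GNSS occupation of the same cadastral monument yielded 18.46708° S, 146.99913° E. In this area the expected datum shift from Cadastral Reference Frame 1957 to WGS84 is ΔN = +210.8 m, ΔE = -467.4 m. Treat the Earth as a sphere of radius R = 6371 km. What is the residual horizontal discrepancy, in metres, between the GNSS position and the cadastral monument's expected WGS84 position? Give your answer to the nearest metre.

46 m

Observed coordinate differences: Δφ = +0.00212°, Δλ = -0.00407°.
Converting to metres (1° lat = 111195 m, cos φ = 0.948494): observed ΔN = 235.7 m, observed ΔE = -429.3 m.
Subtracting the expected shift leaves a residual of 235.7 − (210.8) = 24.9 m north and -429.3 − (-467.4) = 38.1 m east.
Residual distance = √(24.9² + 38.1²) = 45.6 m.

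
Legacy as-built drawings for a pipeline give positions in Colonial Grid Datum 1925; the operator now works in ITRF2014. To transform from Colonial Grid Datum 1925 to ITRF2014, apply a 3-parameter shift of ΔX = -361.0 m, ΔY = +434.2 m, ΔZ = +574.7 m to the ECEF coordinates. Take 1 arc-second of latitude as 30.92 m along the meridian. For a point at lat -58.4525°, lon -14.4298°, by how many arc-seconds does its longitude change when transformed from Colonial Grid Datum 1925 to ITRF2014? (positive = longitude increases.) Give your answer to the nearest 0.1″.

sin φ = -0.852207, cos φ = 0.523205, sin λ = -0.249194, cos λ = 0.968454.
East component: ΔE = −sin λ·ΔX + cos λ·ΔY = −(-0.249194)(-361.0) + (0.968454)(434.2) = 330.54 m.
1° of latitude spans 3600 × 30.92 = 111312 m; at latitude φ, 1° of longitude spans that × cos φ = 58239.0 m, so Δλ = 330.54 / 58239.0 × 3600 = 20.432″.

Δλ = 20.4″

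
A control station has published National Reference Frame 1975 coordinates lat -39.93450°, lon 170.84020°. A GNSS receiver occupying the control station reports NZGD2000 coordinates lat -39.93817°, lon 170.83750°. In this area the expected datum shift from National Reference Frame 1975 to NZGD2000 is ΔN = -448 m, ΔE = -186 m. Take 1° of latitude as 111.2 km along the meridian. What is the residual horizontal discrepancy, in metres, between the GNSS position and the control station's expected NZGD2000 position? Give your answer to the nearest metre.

Observed coordinate differences: Δφ = -0.00367°, Δλ = -0.00270°.
Converting to metres (1° lat = 111200 m, cos φ = 0.766779): observed ΔN = -408.1 m, observed ΔE = -230.2 m.
Subtracting the expected shift leaves a residual of -408.1 − (-448) = 39.9 m north and -230.2 − (-186) = -44.2 m east.
Residual distance = √(39.9² + (-44.2)²) = 59.6 m.

60 m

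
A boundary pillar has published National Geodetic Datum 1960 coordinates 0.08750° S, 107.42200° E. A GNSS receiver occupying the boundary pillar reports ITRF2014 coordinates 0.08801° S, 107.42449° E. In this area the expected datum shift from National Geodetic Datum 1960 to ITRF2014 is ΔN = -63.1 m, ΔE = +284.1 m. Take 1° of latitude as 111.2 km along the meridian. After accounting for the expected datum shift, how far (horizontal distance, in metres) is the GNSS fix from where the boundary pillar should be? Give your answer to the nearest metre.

10 m

Observed coordinate differences: Δφ = -0.00051°, Δλ = +0.00249°.
Converting to metres (1° lat = 111200 m, cos φ = 0.999999): observed ΔN = -56.7 m, observed ΔE = 276.9 m.
Subtracting the expected shift leaves a residual of -56.7 − (-63.1) = 6.4 m north and 276.9 − (284.1) = -7.2 m east.
Residual distance = √(6.4² + (-7.2)²) = 9.6 m.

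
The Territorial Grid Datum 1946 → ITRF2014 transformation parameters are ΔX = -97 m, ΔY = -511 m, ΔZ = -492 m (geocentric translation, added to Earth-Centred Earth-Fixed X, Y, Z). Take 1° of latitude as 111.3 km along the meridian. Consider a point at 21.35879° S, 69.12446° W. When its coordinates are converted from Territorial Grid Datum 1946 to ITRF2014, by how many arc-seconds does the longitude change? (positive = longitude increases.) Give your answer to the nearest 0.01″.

Δλ = -9.47″

sin φ = -0.364207, cos φ = 0.931318, sin λ = -0.934357, cos λ = 0.356339.
East component: ΔE = −sin λ·ΔX + cos λ·ΔY = −(-0.934357)(-97) + (0.356339)(-511) = -272.72 m.
1° of latitude spans 111300 m; at latitude φ, 1° of longitude spans that × cos φ = 103655.7 m, so Δλ = -272.72 / 103655.7 × 3600 = -9.472″.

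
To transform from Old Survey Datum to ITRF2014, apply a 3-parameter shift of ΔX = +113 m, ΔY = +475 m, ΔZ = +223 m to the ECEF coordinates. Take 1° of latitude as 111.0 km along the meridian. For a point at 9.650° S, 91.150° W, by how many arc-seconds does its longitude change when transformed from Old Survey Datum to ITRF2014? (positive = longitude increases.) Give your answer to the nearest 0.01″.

Δλ = 3.40″

sin φ = -0.167629, cos φ = 0.985850, sin λ = -0.999799, cos λ = -0.020070.
East component: ΔE = −sin λ·ΔX + cos λ·ΔY = −(-0.999799)(113) + (-0.020070)(475) = 103.44 m.
1° of latitude spans 111000 m; at latitude φ, 1° of longitude spans that × cos φ = 109429.4 m, so Δλ = 103.44 / 109429.4 × 3600 = 3.403″.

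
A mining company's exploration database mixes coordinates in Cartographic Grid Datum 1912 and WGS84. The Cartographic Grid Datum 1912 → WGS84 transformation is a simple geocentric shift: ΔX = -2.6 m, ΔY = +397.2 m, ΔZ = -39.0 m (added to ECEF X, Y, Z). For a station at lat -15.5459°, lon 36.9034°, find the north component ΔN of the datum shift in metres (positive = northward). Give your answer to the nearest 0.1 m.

ΔN = 25.8 m

The local north axis is (−sin φ cos λ, −sin φ sin λ, cos φ), giving ΔN = -0.557 + 63.922 − 37.573 = 25.79 m.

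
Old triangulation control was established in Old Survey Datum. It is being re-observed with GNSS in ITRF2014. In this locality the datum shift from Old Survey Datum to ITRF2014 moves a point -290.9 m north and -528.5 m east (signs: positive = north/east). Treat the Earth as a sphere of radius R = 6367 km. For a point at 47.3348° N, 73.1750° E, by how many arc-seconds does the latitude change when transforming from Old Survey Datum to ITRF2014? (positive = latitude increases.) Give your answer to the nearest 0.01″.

On a sphere of radius R, 1 rad of latitude = R, so Δφ = ΔN / R = -290.9 / 6367000 = -4.5689e-05 rad = -9.424″.

Δφ = -9.42″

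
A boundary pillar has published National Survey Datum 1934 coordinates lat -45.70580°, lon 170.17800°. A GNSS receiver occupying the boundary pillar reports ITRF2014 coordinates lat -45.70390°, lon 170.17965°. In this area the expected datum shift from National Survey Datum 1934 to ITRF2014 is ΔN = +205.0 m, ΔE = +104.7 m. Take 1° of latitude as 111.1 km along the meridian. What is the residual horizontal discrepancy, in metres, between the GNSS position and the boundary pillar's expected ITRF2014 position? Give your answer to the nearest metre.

Observed coordinate differences: Δφ = +0.00190°, Δλ = +0.00165°.
Converting to metres (1° lat = 111100 m, cos φ = 0.698343): observed ΔN = 211.1 m, observed ΔE = 128.0 m.
Subtracting the expected shift leaves a residual of 211.1 − (205.0) = 6.1 m north and 128.0 − (104.7) = 23.3 m east.
Residual distance = √(6.1² + 23.3²) = 24.1 m.

24 m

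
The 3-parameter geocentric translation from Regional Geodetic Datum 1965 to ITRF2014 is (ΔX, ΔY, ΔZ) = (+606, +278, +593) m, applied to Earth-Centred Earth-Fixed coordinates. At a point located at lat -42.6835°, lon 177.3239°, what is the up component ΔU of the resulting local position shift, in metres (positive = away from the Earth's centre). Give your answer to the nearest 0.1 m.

At φ = -42.6835°, λ = 177.3239°: sin φ = -0.677948, cos φ = 0.735110, sin λ = 0.046690, cos λ = -0.998909.
ΔU = cos φ cos λ·ΔX + cos φ sin λ·ΔY + sin φ·ΔZ = (0.735110)(-0.998909)(606) + (0.735110)(0.046690)(278) + (-0.677948)(593) = -837.47 m.

ΔU = -837.5 m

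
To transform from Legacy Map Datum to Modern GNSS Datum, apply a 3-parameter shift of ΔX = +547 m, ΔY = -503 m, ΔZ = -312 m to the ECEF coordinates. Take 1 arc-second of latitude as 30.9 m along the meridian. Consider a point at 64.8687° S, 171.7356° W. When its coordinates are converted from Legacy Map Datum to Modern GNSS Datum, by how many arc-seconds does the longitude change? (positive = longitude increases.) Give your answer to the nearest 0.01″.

sin φ = -0.905337, cos φ = 0.424694, sin λ = -0.143741, cos λ = -0.989615.
East component: ΔE = −sin λ·ΔX + cos λ·ΔY = −(-0.143741)(547) + (-0.989615)(-503) = 576.40 m.
1° of latitude spans 3600 × 30.90 = 111240 m; at latitude φ, 1° of longitude spans that × cos φ = 47243.0 m, so Δλ = 576.40 / 47243.0 × 3600 = 43.923″.

Δλ = 43.92″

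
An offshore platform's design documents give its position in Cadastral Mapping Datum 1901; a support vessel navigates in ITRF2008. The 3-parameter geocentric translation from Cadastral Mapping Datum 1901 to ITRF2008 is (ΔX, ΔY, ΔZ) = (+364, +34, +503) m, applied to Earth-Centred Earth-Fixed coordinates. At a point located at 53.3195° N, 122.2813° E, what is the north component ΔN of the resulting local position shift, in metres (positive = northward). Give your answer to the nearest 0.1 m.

ΔN = 433.3 m

The local north axis is (−sin φ cos λ, −sin φ sin λ, cos φ), giving ΔN = 155.908 − 23.053 + 300.468 = 433.32 m.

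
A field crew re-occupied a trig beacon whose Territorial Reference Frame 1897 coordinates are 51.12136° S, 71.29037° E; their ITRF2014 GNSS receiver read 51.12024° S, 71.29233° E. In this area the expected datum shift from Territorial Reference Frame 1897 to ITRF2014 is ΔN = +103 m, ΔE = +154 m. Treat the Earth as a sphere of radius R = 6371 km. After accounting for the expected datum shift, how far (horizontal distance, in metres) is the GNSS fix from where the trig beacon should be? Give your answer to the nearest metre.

Observed coordinate differences: Δφ = +0.00112°, Δλ = +0.00196°.
Converting to metres (1° lat = 111195 m, cos φ = 0.627673): observed ΔN = 124.5 m, observed ΔE = 136.8 m.
Subtracting the expected shift leaves a residual of 124.5 − (103) = 21.5 m north and 136.8 − (154) = -17.2 m east.
Residual distance = √(21.5² + (-17.2)²) = 27.6 m.

28 m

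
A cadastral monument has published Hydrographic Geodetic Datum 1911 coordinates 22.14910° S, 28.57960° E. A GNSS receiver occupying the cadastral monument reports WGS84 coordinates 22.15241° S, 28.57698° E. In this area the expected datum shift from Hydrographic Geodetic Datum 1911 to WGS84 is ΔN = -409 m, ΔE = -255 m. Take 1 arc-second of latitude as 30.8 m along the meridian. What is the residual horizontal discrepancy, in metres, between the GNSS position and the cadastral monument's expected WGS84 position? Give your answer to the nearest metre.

44 m

Observed coordinate differences: Δφ = -0.00331°, Δλ = -0.00262°.
Converting to metres (1° lat = 110880 m, cos φ = 0.926206): observed ΔN = -367.0 m, observed ΔE = -269.1 m.
Subtracting the expected shift leaves a residual of -367.0 − (-409) = 42.0 m north and -269.1 − (-255) = -14.1 m east.
Residual distance = √(42.0² + (-14.1)²) = 44.3 m.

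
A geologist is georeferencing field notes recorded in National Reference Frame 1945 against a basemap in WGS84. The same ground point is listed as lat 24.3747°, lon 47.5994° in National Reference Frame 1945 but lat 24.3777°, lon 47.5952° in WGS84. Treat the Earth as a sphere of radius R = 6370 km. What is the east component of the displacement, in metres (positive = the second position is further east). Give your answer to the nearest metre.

ΔE = -425 m

Δφ = 24.3777° − 24.3747° = +0.0030°; Δλ = 47.5952° − 47.5994° = -0.0042°.
1° along a meridian = πR/180 = 111177 m.
ΔN = Δφ × 111177 = 333.5 m; ΔE = Δλ × 111177 × cos(24.3747°) = -0.0042 × 111177 × 0.910866 = -425.3 m.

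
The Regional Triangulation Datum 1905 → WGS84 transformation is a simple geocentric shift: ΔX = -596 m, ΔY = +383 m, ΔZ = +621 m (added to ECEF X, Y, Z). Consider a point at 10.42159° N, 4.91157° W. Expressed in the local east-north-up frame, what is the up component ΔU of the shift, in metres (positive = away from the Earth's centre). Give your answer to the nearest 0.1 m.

ΔU = -503.9 m

The local up (radial) axis is (cos φ cos λ, cos φ sin λ, sin φ), giving ΔU = -584.016 − 32.251 + 112.333 = -503.93 m.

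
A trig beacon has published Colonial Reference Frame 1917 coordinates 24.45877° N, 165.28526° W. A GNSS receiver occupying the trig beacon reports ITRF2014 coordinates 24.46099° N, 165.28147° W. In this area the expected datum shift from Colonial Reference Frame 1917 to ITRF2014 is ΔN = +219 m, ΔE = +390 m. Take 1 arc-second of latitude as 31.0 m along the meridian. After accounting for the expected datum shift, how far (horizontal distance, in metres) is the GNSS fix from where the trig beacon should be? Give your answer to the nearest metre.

Observed coordinate differences: Δφ = +0.00222°, Δλ = +0.00379°.
Converting to metres (1° lat = 111600 m, cos φ = 0.910259): observed ΔN = 247.8 m, observed ΔE = 385.0 m.
Subtracting the expected shift leaves a residual of 247.8 − (219) = 28.8 m north and 385.0 − (390) = -5.0 m east.
Residual distance = √(28.8² + (-5.0)²) = 29.2 m.

29 m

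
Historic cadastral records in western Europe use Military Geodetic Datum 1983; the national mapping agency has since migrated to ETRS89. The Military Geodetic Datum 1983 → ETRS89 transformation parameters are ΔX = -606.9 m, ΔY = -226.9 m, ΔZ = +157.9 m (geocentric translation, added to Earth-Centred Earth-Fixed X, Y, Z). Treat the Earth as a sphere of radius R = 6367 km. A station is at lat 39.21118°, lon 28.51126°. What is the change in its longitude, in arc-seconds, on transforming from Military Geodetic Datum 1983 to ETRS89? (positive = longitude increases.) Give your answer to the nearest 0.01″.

sin φ = 0.632181, cos φ = 0.774821, sin λ = 0.477331, cos λ = 0.878723.
East component: ΔE = −sin λ·ΔX + cos λ·ΔY = −(0.477331)(-606.9) + (0.878723)(-226.9) = 90.31 m.
1° of latitude spans πR/180 = 111125 m; at latitude φ, 1° of longitude spans that × cos φ = 86102.1 m, so Δλ = 90.31 / 86102.1 × 3600 = 3.776″.

Δλ = 3.78″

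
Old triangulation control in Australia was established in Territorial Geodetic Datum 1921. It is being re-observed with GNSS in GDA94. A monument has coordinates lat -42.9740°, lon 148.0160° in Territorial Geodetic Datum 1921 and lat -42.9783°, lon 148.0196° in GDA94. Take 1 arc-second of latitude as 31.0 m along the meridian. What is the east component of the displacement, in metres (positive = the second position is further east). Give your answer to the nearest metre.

ΔE = 294 m

Δφ = -42.9783° − -42.9740° = -0.0043°; Δλ = 148.0196° − 148.0160° = +0.0036°.
1° of latitude = 3600 × 31.00 = 111600 m.
ΔN = Δφ × 111600 = -479.9 m; ΔE = Δλ × 111600 × cos(-42.9740°) = +0.0036 × 111600 × 0.731663 = 294.0 m.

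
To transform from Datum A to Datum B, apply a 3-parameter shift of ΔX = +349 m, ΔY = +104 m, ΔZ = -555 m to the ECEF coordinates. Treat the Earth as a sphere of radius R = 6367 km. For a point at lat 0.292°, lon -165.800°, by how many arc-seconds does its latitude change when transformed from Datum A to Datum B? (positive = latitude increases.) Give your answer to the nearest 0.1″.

sin φ = 0.005096, cos φ = 0.999987, sin λ = -0.245307, cos λ = -0.969445.
North component: ΔN = −sin φ cos λ·ΔX − sin φ sin λ·ΔY + cos φ·ΔZ = −(0.005096)(-0.969445)(349) − (0.005096)(-0.245307)(104) + (0.999987)(-555) = -553.14 m.
1° of latitude spans πR/180 = 111125 m, so Δφ = -553.14 / 111125 × 3600 = -17.919″.

Δφ = -17.9″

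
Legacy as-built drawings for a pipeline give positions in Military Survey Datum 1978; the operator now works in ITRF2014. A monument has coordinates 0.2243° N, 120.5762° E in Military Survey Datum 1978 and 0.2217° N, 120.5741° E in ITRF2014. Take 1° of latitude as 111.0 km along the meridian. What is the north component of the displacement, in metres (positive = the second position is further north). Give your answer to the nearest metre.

Δφ = 0.2217° − 0.2243° = -0.0026°; Δλ = 120.5741° − 120.5762° = -0.0021°.
ΔN = Δφ × 111000 = -288.6 m; ΔE = Δλ × 111000 × cos(0.2243°) = -0.0021 × 111000 × 0.999992 = -233.1 m.

ΔN = -289 m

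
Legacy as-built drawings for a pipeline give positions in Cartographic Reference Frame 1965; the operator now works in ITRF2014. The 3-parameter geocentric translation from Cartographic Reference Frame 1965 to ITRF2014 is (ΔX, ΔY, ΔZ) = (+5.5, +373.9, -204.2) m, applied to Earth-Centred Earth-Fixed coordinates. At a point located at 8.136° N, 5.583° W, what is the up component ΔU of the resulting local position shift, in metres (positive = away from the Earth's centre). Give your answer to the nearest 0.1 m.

The local up (radial) axis is (cos φ cos λ, cos φ sin λ, sin φ), giving ΔU = 5.419 − 36.010 − 28.899 = -59.49 m.

ΔU = -59.5 m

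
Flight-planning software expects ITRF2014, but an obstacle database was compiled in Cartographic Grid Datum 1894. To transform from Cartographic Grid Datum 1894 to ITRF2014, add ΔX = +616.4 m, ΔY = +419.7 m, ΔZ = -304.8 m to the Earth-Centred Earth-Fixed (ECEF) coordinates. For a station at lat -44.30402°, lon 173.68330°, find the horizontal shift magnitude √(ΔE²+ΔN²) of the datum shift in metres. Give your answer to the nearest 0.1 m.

At φ = -44.30402°, λ = 173.68330°: sin φ = -0.698465, cos φ = 0.715644, sin λ = 0.110024, cos λ = -0.993929.
ΔE = −sin λ·ΔX + cos λ·ΔY = −(0.110024)·(616.4) + (-0.993929)·(419.7) = -484.97 m.
ΔN = −sin φ cos λ·ΔX − sin φ sin λ·ΔY + cos φ·ΔZ = −(-0.698465)(-0.993929)(616.4) − (-0.698465)(0.110024)(419.7) + (0.715644)(-304.8) = -613.80 m.
Horizontal magnitude = √(ΔE² + ΔN²) = √((-484.97)² + (-613.80)²) = 782.27 m.

782.3 m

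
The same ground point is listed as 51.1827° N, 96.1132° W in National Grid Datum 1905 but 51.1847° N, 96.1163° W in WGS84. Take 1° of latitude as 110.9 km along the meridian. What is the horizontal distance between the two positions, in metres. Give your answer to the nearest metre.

309 m

Δφ = 51.1847° − 51.1827° = +0.0020°; Δλ = -96.1163° − -96.1132° = -0.0031°.
ΔN = Δφ × 110900 = 221.8 m; ΔE = Δλ × 110900 × cos(51.1827°) = -0.0031 × 110900 × 0.626839 = -215.5 m.
Distance = √(ΔE² + ΔN²) = √((-215.5)² + 221.8²) = 309.3 m.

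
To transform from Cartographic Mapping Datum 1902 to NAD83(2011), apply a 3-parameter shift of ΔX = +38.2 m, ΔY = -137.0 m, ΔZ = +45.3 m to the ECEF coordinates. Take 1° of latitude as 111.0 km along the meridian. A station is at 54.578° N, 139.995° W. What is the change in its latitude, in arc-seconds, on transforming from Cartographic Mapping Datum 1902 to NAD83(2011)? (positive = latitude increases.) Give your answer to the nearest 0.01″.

sin φ = 0.814905, cos φ = 0.579594, sin λ = -0.642854, cos λ = -0.765988.
North component: ΔN = −sin φ cos λ·ΔX − sin φ sin λ·ΔY + cos φ·ΔZ = −(0.814905)(-0.765988)(38.2) − (0.814905)(-0.642854)(-137.0) + (0.579594)(45.3) = -21.67 m.
1° of latitude spans 111000 m, so Δφ = -21.67 / 111000 × 3600 = -0.703″.

Δφ = -0.70″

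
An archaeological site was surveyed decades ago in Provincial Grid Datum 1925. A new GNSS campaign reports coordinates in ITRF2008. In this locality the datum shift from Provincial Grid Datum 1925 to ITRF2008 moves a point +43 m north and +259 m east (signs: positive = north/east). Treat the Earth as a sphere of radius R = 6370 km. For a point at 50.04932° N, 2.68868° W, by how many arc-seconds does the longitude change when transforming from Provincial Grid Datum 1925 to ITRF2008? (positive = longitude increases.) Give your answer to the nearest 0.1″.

At latitude 50.04932°, cos φ = 0.642128.
One radian of longitude at latitude φ spans R cos φ, so Δλ = ΔE / (R cos φ) = 259.0 / (6370000 × 0.642128) = 6.3320e-05 rad = 13.061″.

Δλ = 13.1″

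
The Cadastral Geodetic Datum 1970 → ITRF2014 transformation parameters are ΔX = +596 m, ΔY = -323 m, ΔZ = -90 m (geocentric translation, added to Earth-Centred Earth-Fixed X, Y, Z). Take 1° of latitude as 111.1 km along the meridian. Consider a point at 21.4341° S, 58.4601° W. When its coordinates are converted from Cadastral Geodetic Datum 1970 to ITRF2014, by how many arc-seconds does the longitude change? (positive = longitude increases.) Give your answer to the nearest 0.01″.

Δλ = 11.80″

sin φ = -0.365431, cos φ = 0.930838, sin λ = -0.852276, cos λ = 0.523092.
East component: ΔE = −sin λ·ΔX + cos λ·ΔY = −(-0.852276)(596) + (0.523092)(-323) = 339.00 m.
1° of latitude spans 111100 m; at latitude φ, 1° of longitude spans that × cos φ = 103416.2 m, so Δλ = 339.00 / 103416.2 × 3600 = 11.801″.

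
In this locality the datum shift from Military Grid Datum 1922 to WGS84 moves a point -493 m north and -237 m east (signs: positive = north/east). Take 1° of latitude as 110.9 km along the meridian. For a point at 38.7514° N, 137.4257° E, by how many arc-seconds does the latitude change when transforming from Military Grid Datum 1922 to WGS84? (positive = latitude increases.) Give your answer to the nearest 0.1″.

Δφ = -16.0″

1° of latitude = 110.9 km, so Δφ = -493.0 / 110900 = -0.0044454° = -16.004″.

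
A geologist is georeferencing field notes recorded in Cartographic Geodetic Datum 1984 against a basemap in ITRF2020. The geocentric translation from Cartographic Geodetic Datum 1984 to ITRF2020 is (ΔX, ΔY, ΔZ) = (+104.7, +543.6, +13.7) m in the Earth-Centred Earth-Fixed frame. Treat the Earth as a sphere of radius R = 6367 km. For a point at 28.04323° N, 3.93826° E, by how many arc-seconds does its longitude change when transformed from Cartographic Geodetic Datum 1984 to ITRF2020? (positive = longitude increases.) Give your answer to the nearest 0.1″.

Δλ = 19.6″

sin φ = 0.470138, cos φ = 0.882593, sin λ = 0.068681, cos λ = 0.997639.
East component: ΔE = −sin λ·ΔX + cos λ·ΔY = −(0.068681)(104.7) + (0.997639)(543.6) = 535.13 m.
1° of latitude spans πR/180 = 111125 m; at latitude φ, 1° of longitude spans that × cos φ = 98078.3 m, so Δλ = 535.13 / 98078.3 × 3600 = 19.642″.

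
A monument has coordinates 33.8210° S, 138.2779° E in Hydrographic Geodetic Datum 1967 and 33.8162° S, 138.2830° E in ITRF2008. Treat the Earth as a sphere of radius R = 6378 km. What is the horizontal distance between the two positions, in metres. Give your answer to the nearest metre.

713 m

Δφ = -33.8162° − -33.8210° = +0.0048°; Δλ = 138.2830° − 138.2779° = +0.0051°.
1° along a meridian = πR/180 = 111317 m.
ΔN = Δφ × 111317 = 534.3 m; ΔE = Δλ × 111317 × cos(-33.8210°) = +0.0051 × 111317 × 0.830781 = 471.6 m.
Distance = √(ΔE² + ΔN²) = √(471.6² + 534.3²) = 712.7 m.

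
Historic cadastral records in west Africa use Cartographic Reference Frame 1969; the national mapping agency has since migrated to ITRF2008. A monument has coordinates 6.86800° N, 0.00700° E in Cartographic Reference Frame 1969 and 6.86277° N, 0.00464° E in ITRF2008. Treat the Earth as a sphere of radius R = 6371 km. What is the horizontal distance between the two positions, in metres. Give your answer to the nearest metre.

Δφ = 6.86277° − 6.86800° = -0.00523°; Δλ = 0.00464° − 0.00700° = -0.00236°.
1° along a meridian = πR/180 = 111195 m.
ΔN = Δφ × 111195 = -581.5 m; ΔE = Δλ × 111195 × cos(6.86800°) = -0.00236 × 111195 × 0.992824 = -260.5 m.
Distance = √(ΔE² + ΔN²) = √((-260.5)² + (-581.5)²) = 637.2 m.

637 m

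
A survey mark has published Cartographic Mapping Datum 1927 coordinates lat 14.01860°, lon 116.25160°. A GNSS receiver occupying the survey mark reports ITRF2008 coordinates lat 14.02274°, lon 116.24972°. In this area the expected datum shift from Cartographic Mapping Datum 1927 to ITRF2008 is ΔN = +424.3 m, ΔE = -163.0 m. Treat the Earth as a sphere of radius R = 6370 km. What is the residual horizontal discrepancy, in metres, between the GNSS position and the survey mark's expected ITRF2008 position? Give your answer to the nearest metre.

54 m

Observed coordinate differences: Δφ = +0.00414°, Δλ = -0.00188°.
Converting to metres (1° lat = 111177 m, cos φ = 0.970217): observed ΔN = 460.3 m, observed ΔE = -202.8 m.
Subtracting the expected shift leaves a residual of 460.3 − (424.3) = 36.0 m north and -202.8 − (-163.0) = -39.8 m east.
Residual distance = √(36.0² + (-39.8)²) = 53.6 m.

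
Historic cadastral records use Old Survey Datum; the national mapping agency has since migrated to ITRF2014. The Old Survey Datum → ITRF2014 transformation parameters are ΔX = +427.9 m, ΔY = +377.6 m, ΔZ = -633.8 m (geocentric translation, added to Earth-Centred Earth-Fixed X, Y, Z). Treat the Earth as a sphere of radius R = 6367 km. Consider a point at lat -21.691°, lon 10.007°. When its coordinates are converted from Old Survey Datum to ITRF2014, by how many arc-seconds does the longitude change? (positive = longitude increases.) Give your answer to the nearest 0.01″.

Δλ = 10.37″

sin φ = -0.369601, cos φ = 0.929191, sin λ = 0.173768, cos λ = 0.984787.
East component: ΔE = −sin λ·ΔX + cos λ·ΔY = −(0.173768)(427.9) + (0.984787)(377.6) = 297.50 m.
1° of latitude spans πR/180 = 111125 m; at latitude φ, 1° of longitude spans that × cos φ = 103256.4 m, so Δλ = 297.50 / 103256.4 × 3600 = 10.372″.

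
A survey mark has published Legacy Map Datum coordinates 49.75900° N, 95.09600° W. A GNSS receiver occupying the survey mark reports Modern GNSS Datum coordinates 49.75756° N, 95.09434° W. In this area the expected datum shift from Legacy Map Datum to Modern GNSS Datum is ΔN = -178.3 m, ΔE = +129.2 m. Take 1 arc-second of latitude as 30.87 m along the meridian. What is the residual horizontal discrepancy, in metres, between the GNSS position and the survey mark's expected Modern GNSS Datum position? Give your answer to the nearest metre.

21 m

Observed coordinate differences: Δφ = -0.00144°, Δλ = +0.00166°.
Converting to metres (1° lat = 111132 m, cos φ = 0.646004): observed ΔN = -160.0 m, observed ΔE = 119.2 m.
Subtracting the expected shift leaves a residual of -160.0 − (-178.3) = 18.3 m north and 119.2 − (129.2) = -10.0 m east.
Residual distance = √(18.3² + (-10.0)²) = 20.8 m.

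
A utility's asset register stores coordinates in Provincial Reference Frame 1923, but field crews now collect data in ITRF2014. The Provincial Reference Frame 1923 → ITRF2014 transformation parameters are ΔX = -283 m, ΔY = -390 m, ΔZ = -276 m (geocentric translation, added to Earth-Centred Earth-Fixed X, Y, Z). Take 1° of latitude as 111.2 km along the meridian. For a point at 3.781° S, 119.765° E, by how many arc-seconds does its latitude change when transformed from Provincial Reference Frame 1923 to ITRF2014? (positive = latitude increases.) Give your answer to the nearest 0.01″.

Δφ = -9.34″

sin φ = -0.065943, cos φ = 0.997823, sin λ = 0.868069, cos λ = -0.496444.
North component: ΔN = −sin φ cos λ·ΔX − sin φ sin λ·ΔY + cos φ·ΔZ = −(-0.065943)(-0.496444)(-283) − (-0.065943)(0.868069)(-390) + (0.997823)(-276) = -288.46 m.
1° of latitude spans 111200 m, so Δφ = -288.46 / 111200 × 3600 = -9.339″.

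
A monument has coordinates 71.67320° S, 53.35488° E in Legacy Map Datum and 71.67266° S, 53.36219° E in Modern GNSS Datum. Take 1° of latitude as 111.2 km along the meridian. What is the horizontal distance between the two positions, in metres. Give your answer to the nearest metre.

Δφ = -71.67266° − -71.67320° = +0.00054°; Δλ = 53.36219° − 53.35488° = +0.00731°.
ΔN = Δφ × 111200 = 60.0 m; ΔE = Δλ × 111200 × cos(-71.67320°) = +0.00731 × 111200 × 0.314437 = 255.6 m.
Distance = √(ΔE² + ΔN²) = √(255.6² + 60.0²) = 262.6 m.

263 m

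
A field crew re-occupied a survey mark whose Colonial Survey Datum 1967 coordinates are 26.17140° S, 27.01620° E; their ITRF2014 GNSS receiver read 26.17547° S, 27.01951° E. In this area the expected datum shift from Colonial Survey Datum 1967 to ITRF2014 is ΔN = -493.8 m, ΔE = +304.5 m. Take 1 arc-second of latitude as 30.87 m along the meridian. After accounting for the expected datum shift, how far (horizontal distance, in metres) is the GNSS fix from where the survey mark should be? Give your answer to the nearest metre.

49 m

Observed coordinate differences: Δφ = -0.00407°, Δλ = +0.00331°.
Converting to metres (1° lat = 111132 m, cos φ = 0.897479): observed ΔN = -452.3 m, observed ΔE = 330.1 m.
Subtracting the expected shift leaves a residual of -452.3 − (-493.8) = 41.5 m north and 330.1 − (304.5) = 25.6 m east.
Residual distance = √(41.5² + 25.6²) = 48.8 m.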